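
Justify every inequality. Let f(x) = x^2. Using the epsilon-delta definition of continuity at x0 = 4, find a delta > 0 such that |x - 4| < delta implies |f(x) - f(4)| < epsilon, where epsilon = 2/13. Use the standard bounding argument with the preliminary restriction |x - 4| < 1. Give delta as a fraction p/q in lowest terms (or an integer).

Factor: |x^2 - (4)^2| = |x - 4| * |x + 4|.
Impose |x - 4| < 1 first. Then |x + 4| = |(x - 4) + 2*(4)| <= |x - 4| + 2*|4| < 1 + 8 = 9.
So |x^2 - (4)^2| < delta * 9.
We need delta * 9 <= 2/13, i.e. delta <= 2/13/9 = 2/117.
Since 2/117 < 1, this is tighter than 1; take delta = 2/117.
So delta = 2/117 works.

2/117


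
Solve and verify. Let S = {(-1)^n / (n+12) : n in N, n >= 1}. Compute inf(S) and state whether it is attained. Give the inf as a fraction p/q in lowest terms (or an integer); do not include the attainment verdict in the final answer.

Analysis:
- Values: -1/13, 1/14, -1/15, 1/16, -1/17, ...
- Positive terms (even n): 1/(2+12), 1/(4+12), ... decreasing -> max = 1/14 (n=2).
- Negative terms (odd n): -1/(1+12), -1/(3+12), ... increasing -> min = -1/13 (n=1).
- So sup = 1/14 (attained at n=2); inf = -1/13 (attained at n=1).
Conclusion: inf(S) = -1/13, attained in S.

-1/13


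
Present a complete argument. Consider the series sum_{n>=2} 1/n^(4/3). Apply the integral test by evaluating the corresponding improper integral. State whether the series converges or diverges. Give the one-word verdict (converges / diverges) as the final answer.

Let f(x) = x^(-4/3). Then f is positive, continuous, and decreasing on [2, infinity), so the integral test applies.
Compute the improper integral int_{2}^infinity f(x) dx:
  antiderivative F(x) = -3/x^(1/3).
  As x -> infinity, F(x) -> 0 (since p = 4/3 > 1).
  So int = F(infinity) - F(2) = 0 - (-3*2^(2/3)/2) = 3*2^(2/3)/2.
  Finite, so by the integral test, the series converges.

converges


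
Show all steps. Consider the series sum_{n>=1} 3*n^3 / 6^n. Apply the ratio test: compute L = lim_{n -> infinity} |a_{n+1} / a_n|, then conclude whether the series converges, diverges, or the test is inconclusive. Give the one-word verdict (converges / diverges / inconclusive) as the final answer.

Let a_n denote the general term. Form the ratio a_{n+1}/a_n and simplify:
a_{n+1}/a_n = (n + 1)^3/(6*n^3)
Take the limit as n -> infinity: L = 1/6.
Since L = 1/6 < 1, the ratio test implies the series converges.

converges


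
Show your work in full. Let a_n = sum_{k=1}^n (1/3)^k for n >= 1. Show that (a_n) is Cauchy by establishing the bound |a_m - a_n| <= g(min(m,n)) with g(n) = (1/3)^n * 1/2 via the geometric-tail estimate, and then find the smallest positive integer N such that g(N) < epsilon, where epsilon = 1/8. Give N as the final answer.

For m > n >= 1: |a_m - a_n| = sum_{k=n+1}^m (1/3)^k < sum_{k=n+1}^infinity (1/3)^k = (1/3)^(n+1) / (1 - 1/3) = (1/3)^n * (1/3) * (3/2) = (1/3)^n * 1/2.
So g(n) = (1/3)^n / 2. Since g(n) -> 0, (a_n) is Cauchy.
Now solve g(N) < 1/8: (1/3)^N / 2 < 1/8 <=> 3^N > 1 / (2 * 1/8) = 4.
Check powers of 3: 3^1 = 3 <= 4, 3^2 = 9 > 4.
So the smallest such N is 2. Check: g(2) = 1/(2 * 9) = 1/18 < 1/8.

2


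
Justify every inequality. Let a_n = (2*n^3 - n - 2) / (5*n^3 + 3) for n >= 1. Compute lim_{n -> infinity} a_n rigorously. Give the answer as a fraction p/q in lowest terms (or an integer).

Divide numerator and denominator by n^3, the highest power:
numerator / n^3 = 2 - 1/n^2 - 2/n^3
denominator / n^3 = 5 + 3/n^3
As n -> infinity, all terms of the form c/n^k (k >= 1) tend to 0.
So numerator / n^3 -> 2 and denominator / n^3 -> 5.
Therefore lim a_n = 2/5.

2/5


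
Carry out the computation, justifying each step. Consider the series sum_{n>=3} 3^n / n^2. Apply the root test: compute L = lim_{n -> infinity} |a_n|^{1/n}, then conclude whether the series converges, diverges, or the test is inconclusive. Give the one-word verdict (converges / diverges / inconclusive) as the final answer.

Let a_n denote the general term. Form |a_n|^(1/n) and simplify:
|a_n|^(1/n) = 3/n^(2/n)
Take the limit as n -> infinity: L = 3.
Since L = 3 > 1, the root test implies divergence.

diverges


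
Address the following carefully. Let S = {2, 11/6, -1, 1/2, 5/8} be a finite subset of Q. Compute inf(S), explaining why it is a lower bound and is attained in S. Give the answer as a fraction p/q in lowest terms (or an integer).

S is finite, so inf(S) = min(S).
Sorted increasing:
-1, 1/2, 5/8, 11/6, 2
The extremum is -1.
For every x in S, x >= -1. And -1 is in S, so it is attained.
Therefore inf(S) = -1.

-1


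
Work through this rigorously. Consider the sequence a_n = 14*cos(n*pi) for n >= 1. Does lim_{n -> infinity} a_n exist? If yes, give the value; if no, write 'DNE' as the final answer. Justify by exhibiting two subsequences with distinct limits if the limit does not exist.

Examine the behaviour of a_n along subsequences.
cos(n*pi) = (-1)^n, so a_n = 14*(-1)^n. a_{2k} = 14 -> 14. a_{2k+1} = -14 -> -14.
Since these two subsequential limits are 14 and -14, distinct, the full sequence cannot converge (a convergent sequence has all subsequences tending to the same limit). So lim a_n does not exist.

DNE


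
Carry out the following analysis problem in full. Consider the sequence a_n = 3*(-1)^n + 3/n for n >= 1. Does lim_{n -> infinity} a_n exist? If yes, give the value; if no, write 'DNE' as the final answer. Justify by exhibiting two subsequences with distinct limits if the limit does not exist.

Examine the behaviour of a_n along subsequences.
a_{2k} = 3 + 3/(2k) -> 3. a_{2k+1} = -3 + 3/(2k+1) -> -3.
Since these two subsequential limits are 3 and -3, distinct, the full sequence cannot converge (a convergent sequence has all subsequences tending to the same limit). So lim a_n does not exist.

DNE


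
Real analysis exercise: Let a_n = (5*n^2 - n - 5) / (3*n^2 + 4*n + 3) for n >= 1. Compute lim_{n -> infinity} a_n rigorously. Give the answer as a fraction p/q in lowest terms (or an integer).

Divide numerator and denominator by n^2, the highest power:
numerator / n^2 = 5 - 1/n - 5/n^2
denominator / n^2 = 3 + 4/n + 3/n^2
As n -> infinity, all terms of the form c/n^k (k >= 1) tend to 0.
So numerator / n^2 -> 5 and denominator / n^2 -> 3.
Therefore lim a_n = 5/3.

5/3


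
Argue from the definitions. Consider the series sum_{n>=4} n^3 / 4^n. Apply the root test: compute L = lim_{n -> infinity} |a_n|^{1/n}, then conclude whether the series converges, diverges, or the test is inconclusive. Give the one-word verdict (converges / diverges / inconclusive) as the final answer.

Let a_n denote the general term. Form |a_n|^(1/n) and simplify:
|a_n|^(1/n) = n^(3/n)/4
Take the limit as n -> infinity: L = 1/4.
Since L = 1/4 < 1, the root test implies convergence.

converges


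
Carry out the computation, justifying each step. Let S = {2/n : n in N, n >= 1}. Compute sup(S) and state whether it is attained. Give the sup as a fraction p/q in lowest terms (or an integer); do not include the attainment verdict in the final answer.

Analysis:
- Values: 2, 1, 2/3, 1/2, ... strictly decreasing.
- The maximum is 2 (n=1); sup = 2 (attained).
- The set is bounded below by 0; 2/n -> 0 so 0 is the greatest lower bound.
- 0 is not in the set, so inf = 0 is not attained.
Conclusion: sup(S) = 2, attained in S.

2


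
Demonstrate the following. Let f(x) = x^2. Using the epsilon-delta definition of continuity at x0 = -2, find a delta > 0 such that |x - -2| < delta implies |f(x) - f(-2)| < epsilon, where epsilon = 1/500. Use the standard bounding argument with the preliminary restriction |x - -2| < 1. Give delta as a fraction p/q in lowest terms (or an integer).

Factor: |x^2 - (-2)^2| = |x - -2| * |x + -2|.
Impose |x - -2| < 1 first. Then |x + -2| = |(x - -2) + 2*(-2)| <= |x - -2| + 2*|-2| < 1 + 4 = 5.
So |x^2 - (-2)^2| < delta * 5.
We need delta * 5 <= 1/500, i.e. delta <= 1/500/5 = 1/2500.
Since 1/2500 < 1, this is tighter than 1; take delta = 1/2500.
So delta = 1/2500 works.

1/2500


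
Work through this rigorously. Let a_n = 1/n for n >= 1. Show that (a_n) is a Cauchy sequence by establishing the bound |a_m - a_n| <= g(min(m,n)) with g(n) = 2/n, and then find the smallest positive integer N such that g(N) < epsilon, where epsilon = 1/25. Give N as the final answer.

For any m, n >= 1, by the triangle inequality:
|a_m - a_n| = |1/m - 1/n| <= 1/m + 1/n <= 2/min(m,n).
So g(n) = 2/n bounds the Cauchy difference. Since g(n) -> 0, (a_n) is Cauchy.
Now solve g(N) < 1/25: 2/N < 1/25 <=> N > 2 / (1/25) = 50.
The smallest integer strictly greater than 50 is N = 51.
Check: g(51) = 2/51 = 2/51 < 1/25; g(50) = 1/25 >= 1/25. So N = 51.

51


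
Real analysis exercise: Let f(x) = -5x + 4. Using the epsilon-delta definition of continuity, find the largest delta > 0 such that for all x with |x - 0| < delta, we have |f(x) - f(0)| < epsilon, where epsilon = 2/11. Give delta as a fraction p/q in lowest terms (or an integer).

We compute f(0) = -5*(0) + 4 = 4.
|f(x) - f(0)| = |-5x + 4 - (4)| = |-5(x - 0)| = 5|x - 0|.
We need 5|x - 0| < 2/11, i.e. |x - 0| < 2/11 / 5 = 2/55.
So any delta <= 2/55 works. Conversely, if delta > 2/55, then x = 0 + 2/55 satisfies |x - 0| = 2/55 < delta but |f(x) - f(0)| = 5 * 2/55 = 2/11, which is not < 2/11; so no larger delta works.
Hence the largest such delta is 2/55.

2/55


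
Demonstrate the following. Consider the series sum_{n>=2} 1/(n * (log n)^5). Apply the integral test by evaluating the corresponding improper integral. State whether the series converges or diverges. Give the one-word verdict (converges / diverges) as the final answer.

Let f(x) = 1/(x*log(x)^5). Then f is positive, continuous, and decreasing on [2, infinity), so the integral test applies.
Compute the improper integral int_{2}^infinity f(x) dx:
  antiderivative F(x) = -1/(4*log(x)^4).
  F(x) -> 0 as x -> infinity.  int = 0 - F(2) = 1/(4*log(2)^4) < infinity. By the integral test, the series converges.

converges


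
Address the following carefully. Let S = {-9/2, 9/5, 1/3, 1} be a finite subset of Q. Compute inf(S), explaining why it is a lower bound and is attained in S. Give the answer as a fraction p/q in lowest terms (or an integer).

S is finite, so inf(S) = min(S).
Sorted increasing:
-9/2, 1/3, 1, 9/5
The extremum is -9/2.
For every x in S, x >= -9/2. And -9/2 is in S, so it is attained.
Therefore inf(S) = -9/2.

-9/2


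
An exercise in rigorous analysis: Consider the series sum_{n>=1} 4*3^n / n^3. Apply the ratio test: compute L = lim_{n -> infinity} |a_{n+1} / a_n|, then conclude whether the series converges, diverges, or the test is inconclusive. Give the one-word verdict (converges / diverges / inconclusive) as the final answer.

Let a_n denote the general term. Form the ratio a_{n+1}/a_n and simplify:
a_{n+1}/a_n = 3*n^3/(n + 1)^3
Take the limit as n -> infinity: L = 3.
Since L = 3 > 1 (or L = infinity), the ratio test implies the series diverges.

diverges


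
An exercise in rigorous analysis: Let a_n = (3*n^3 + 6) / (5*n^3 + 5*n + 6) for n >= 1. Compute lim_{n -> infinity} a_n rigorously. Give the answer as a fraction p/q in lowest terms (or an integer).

Divide numerator and denominator by n^3, the highest power:
numerator / n^3 = 3 + 6/n^3
denominator / n^3 = 5 + 5/n^2 + 6/n^3
As n -> infinity, all terms of the form c/n^k (k >= 1) tend to 0.
So numerator / n^3 -> 3 and denominator / n^3 -> 5.
Therefore lim a_n = 3/5.

3/5


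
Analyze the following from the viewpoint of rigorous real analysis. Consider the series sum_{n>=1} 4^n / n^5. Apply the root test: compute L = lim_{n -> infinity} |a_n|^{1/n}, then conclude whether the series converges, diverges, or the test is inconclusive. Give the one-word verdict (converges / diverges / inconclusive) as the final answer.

Let a_n denote the general term. Form |a_n|^(1/n) and simplify:
|a_n|^(1/n) = 4/n^(5/n)
Take the limit as n -> infinity: L = 4.
Since L = 4 > 1, the root test implies divergence.

diverges


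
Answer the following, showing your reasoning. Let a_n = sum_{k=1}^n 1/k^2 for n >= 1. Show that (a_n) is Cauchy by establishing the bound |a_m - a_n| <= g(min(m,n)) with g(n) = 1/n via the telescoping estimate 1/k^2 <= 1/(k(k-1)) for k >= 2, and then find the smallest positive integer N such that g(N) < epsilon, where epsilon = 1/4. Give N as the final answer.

For m > n >= 1: |a_m - a_n| = sum_{k=n+1}^m 1/k^2.
Use 1/k^2 <= 1/(k(k-1)) = 1/(k-1) - 1/k for k >= 2:
sum_{k=n+1}^m 1/k^2 <= sum_{k=n+1}^m (1/(k-1) - 1/k) = 1/n - 1/m <= 1/n.
By symmetry the same bound holds with n,m swapped, so |a_m - a_n| <= 1/min(m,n) = g(min(m,n)). Since g(n) -> 0, (a_n) is Cauchy.
Now solve g(N) < 1/4: 1/N < 1/4 <=> N > 1/(1/4) = 4.
The smallest integer strictly greater than 4 is N = 5.
Check: g(5) = 1/5 < 1/4; g(4) = 1/4 >= 1/4. So N = 5.

5


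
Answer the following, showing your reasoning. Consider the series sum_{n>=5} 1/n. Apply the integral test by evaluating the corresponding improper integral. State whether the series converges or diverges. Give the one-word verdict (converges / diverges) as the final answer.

Let f(x) = 1/x. Then f is positive, continuous, and decreasing on [5, infinity), so the integral test applies.
Compute the improper integral int_{5}^infinity f(x) dx:
  antiderivative F(x) = log(x).
  As x -> infinity, log(x) -> infinity.
  So int = infinity - log(5) = infinity. By the integral test, the series diverges.

diverges


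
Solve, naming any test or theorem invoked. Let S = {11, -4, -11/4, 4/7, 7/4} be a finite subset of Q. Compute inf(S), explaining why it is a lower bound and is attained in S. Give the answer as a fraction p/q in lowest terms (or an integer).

S is finite, so inf(S) = min(S).
Sorted increasing:
-4, -11/4, 4/7, 7/4, 11
The extremum is -4.
For every x in S, x >= -4. And -4 is in S, so it is attained.
Therefore inf(S) = -4.

-4


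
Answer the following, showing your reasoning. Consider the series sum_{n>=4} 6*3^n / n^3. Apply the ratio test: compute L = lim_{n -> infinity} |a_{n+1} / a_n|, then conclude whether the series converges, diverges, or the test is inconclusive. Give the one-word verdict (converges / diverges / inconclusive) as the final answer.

Let a_n denote the general term. Form the ratio a_{n+1}/a_n and simplify:
a_{n+1}/a_n = 3*n^3/(n + 1)^3
Take the limit as n -> infinity: L = 3.
Since L = 3 > 1 (or L = infinity), the ratio test implies the series diverges.

diverges


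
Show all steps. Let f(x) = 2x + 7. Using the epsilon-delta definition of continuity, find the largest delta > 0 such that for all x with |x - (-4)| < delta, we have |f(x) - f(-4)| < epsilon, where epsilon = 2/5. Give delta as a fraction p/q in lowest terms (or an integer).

We compute f(-4) = 2*(-4) + 7 = -1.
|f(x) - f(-4)| = |2x + 7 - (-1)| = |2(x - (-4))| = 2|x - (-4)|.
We need 2|x - (-4)| < 2/5, i.e. |x - (-4)| < 2/5 / 2 = 1/5.
So any delta <= 1/5 works. Conversely, if delta > 1/5, then x = -4 + 1/5 satisfies |x - (-4)| = 1/5 < delta but |f(x) - f(-4)| = 2 * 1/5 = 2/5, which is not < 2/5; so no larger delta works.
Hence the largest such delta is 1/5.

1/5


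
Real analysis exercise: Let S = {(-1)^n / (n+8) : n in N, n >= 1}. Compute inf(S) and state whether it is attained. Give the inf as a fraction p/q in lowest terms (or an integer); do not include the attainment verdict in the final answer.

Analysis:
- Values: -1/9, 1/10, -1/11, 1/12, -1/13, ...
- Positive terms (even n): 1/(2+8), 1/(4+8), ... decreasing -> max = 1/10 (n=2).
- Negative terms (odd n): -1/(1+8), -1/(3+8), ... increasing -> min = -1/9 (n=1).
- So sup = 1/10 (attained at n=2); inf = -1/9 (attained at n=1).
Conclusion: inf(S) = -1/9, attained in S.

-1/9


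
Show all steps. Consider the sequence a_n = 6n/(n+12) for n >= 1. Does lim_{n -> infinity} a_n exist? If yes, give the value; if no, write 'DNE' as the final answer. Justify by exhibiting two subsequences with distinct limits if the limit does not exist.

Examine the behaviour of a_n along subsequences.
Even-n subsequence a_{2k} = 6(2k)/(2k+12) -> 6. Odd-n subsequence a_{2k+1} = 6(2k+1)/(2k+13) -> 6. Both tend to 6, which suggests the limit is 6; verify directly.
|a_n - 6| = |6n - 6(n+12)| / (n+12) = 72/(n+12) < 72/n for every n >= 1.
Given epsilon > 0, choose a positive integer N > 72/epsilon. Then for all n >= N, |a_n - 6| < 72/n <= 72/N < epsilon.
So by the definition of the limit, lim a_n exists and equals 6.

6


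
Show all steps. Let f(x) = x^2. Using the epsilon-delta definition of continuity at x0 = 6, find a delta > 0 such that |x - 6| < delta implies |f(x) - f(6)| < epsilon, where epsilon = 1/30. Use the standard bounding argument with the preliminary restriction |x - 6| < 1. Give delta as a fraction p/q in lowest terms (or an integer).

Factor: |x^2 - (6)^2| = |x - 6| * |x + 6|.
Impose |x - 6| < 1 first. Then |x + 6| = |(x - 6) + 2*(6)| <= |x - 6| + 2*|6| < 1 + 12 = 13.
So |x^2 - (6)^2| < delta * 13.
We need delta * 13 <= 1/30, i.e. delta <= 1/30/13 = 1/390.
Since 1/390 < 1, this is tighter than 1; take delta = 1/390.
So delta = 1/390 works.

1/390


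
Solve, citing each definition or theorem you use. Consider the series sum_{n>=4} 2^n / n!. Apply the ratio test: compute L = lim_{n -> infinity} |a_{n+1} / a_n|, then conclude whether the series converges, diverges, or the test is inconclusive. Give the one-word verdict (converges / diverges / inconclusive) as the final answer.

Let a_n denote the general term. Form the ratio a_{n+1}/a_n and simplify:
a_{n+1}/a_n = 2/(n + 1)
Take the limit as n -> infinity: L = 0.
Since L = 0 < 1, the ratio test implies the series converges.

converges


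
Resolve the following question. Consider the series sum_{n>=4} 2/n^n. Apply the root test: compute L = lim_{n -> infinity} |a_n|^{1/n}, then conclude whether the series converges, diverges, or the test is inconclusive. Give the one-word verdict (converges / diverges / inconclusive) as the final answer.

Let a_n denote the general term. Form |a_n|^(1/n) and simplify:
|a_n|^(1/n) = 2^(1/n)/n
Take the limit as n -> infinity: L = 0.
Since L = 0 < 1, the root test implies convergence.

converges


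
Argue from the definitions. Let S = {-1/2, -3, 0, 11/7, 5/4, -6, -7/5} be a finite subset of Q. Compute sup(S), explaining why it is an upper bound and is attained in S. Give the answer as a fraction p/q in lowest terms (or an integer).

S is finite, so sup(S) = max(S).
Sorted decreasing:
11/7, 5/4, 0, -1/2, -7/5, -3, -6
The extremum is 11/7.
For every x in S, x <= 11/7. And 11/7 is in S, so it is attained.
Therefore sup(S) = 11/7.

11/7


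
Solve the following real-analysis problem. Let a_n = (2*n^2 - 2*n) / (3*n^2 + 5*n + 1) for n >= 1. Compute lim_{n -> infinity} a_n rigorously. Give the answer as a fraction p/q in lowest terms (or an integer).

Divide numerator and denominator by n^2, the highest power:
numerator / n^2 = 2 - 2/n
denominator / n^2 = 3 + 5/n + n^(-2)
As n -> infinity, all terms of the form c/n^k (k >= 1) tend to 0.
So numerator / n^2 -> 2 and denominator / n^2 -> 3.
Therefore lim a_n = 2/3.

2/3


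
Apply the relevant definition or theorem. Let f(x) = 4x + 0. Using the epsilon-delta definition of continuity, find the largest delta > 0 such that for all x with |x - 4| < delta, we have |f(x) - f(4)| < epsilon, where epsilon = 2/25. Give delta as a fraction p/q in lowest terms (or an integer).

We compute f(4) = 4*(4) + 0 = 16.
|f(x) - f(4)| = |4x + 0 - (16)| = |4(x - 4)| = 4|x - 4|.
We need 4|x - 4| < 2/25, i.e. |x - 4| < 2/25 / 4 = 1/50.
So any delta <= 1/50 works. Conversely, if delta > 1/50, then x = 4 + 1/50 satisfies |x - 4| = 1/50 < delta but |f(x) - f(4)| = 4 * 1/50 = 2/25, which is not < 2/25; so no larger delta works.
Hence the largest such delta is 1/50.

1/50


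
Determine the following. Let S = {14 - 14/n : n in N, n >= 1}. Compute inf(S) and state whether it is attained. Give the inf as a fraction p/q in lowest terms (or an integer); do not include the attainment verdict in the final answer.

Analysis:
- Values: 0, 7, 28/3, 21/2, ... strictly increasing.
- Minimum is 0 (n=1); inf = 0 (attained).
- 14 - 14/n -> 14 from below; sup = 14, not attained.
Conclusion: inf(S) = 0, attained in S.

0


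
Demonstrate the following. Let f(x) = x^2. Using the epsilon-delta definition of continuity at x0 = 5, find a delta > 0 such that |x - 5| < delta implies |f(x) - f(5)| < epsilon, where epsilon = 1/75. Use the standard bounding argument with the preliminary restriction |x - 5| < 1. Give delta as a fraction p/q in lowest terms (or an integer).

Factor: |x^2 - (5)^2| = |x - 5| * |x + 5|.
Impose |x - 5| < 1 first. Then |x + 5| = |(x - 5) + 2*(5)| <= |x - 5| + 2*|5| < 1 + 10 = 11.
So |x^2 - (5)^2| < delta * 11.
We need delta * 11 <= 1/75, i.e. delta <= 1/75/11 = 1/825.
Since 1/825 < 1, this is tighter than 1; take delta = 1/825.
So delta = 1/825 works.

1/825


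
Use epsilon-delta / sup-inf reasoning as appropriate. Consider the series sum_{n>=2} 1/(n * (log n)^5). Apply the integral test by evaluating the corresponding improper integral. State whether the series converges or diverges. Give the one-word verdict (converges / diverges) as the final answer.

Let f(x) = 1/(x*log(x)^5). Then f is positive, continuous, and decreasing on [2, infinity), so the integral test applies.
Compute the improper integral int_{2}^infinity f(x) dx:
  antiderivative F(x) = -1/(4*log(x)^4).
  F(x) -> 0 as x -> infinity.  int = 0 - F(2) = 1/(4*log(2)^4) < infinity. By the integral test, the series converges.

converges


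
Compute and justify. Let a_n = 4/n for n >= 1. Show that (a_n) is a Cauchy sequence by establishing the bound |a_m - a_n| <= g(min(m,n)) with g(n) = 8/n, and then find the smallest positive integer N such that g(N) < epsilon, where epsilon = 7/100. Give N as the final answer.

For any m, n >= 1, by the triangle inequality:
|a_m - a_n| = |4/m - 4/n| <= 4*1/m + 4*1/n <= 8/min(m,n).
So g(n) = 8/n bounds the Cauchy difference. Since g(n) -> 0, (a_n) is Cauchy.
Now solve g(N) < 7/100: 8/N < 7/100 <=> N > 8 / (7/100) = 800/7.
The smallest integer strictly greater than 800/7 is N = 115.
Check: g(115) = 8/115 = 8/115 < 7/100; g(114) = 4/57 >= 7/100. So N = 115.

115


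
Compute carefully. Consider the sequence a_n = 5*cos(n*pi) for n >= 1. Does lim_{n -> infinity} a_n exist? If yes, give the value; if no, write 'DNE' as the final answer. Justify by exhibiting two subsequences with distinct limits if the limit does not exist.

Examine the behaviour of a_n along subsequences.
cos(n*pi) = (-1)^n, so a_n = 5*(-1)^n. a_{2k} = 5 -> 5. a_{2k+1} = -5 -> -5.
Since these two subsequential limits are 5 and -5, distinct, the full sequence cannot converge (a convergent sequence has all subsequences tending to the same limit). So lim a_n does not exist.

DNE


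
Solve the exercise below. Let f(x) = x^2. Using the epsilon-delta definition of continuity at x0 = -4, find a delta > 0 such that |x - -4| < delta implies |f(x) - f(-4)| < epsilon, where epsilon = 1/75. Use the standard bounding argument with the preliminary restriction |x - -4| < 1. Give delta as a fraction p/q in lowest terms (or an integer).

Factor: |x^2 - (-4)^2| = |x - -4| * |x + -4|.
Impose |x - -4| < 1 first. Then |x + -4| = |(x - -4) + 2*(-4)| <= |x - -4| + 2*|-4| < 1 + 8 = 9.
So |x^2 - (-4)^2| < delta * 9.
We need delta * 9 <= 1/75, i.e. delta <= 1/75/9 = 1/675.
Since 1/675 < 1, this is tighter than 1; take delta = 1/675.
So delta = 1/675 works.

1/675


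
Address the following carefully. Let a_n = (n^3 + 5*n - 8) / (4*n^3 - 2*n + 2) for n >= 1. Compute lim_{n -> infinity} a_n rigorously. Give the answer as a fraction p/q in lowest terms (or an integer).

Divide numerator and denominator by n^3, the highest power:
numerator / n^3 = 1 + 5/n^2 - 8/n^3
denominator / n^3 = 4 - 2/n^2 + 2/n^3
As n -> infinity, all terms of the form c/n^k (k >= 1) tend to 0.
So numerator / n^3 -> 1 and denominator / n^3 -> 4.
Therefore lim a_n = 1/4.

1/4


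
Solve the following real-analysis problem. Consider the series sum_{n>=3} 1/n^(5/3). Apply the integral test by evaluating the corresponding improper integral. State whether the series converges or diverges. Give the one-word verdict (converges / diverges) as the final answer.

Let f(x) = x^(-5/3). Then f is positive, continuous, and decreasing on [3, infinity), so the integral test applies.
Compute the improper integral int_{3}^infinity f(x) dx:
  antiderivative F(x) = -3/(2*x^(2/3)).
  As x -> infinity, F(x) -> 0 (since p = 5/3 > 1).
  So int = F(infinity) - F(3) = 0 - (-3^(1/3)/2) = 3^(1/3)/2.
  Finite, so by the integral test, the series converges.

converges


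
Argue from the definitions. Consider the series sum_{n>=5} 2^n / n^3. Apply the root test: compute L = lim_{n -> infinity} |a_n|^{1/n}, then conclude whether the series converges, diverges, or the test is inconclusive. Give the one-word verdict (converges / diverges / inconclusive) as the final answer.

Let a_n denote the general term. Form |a_n|^(1/n) and simplify:
|a_n|^(1/n) = 2/n^(3/n)
Take the limit as n -> infinity: L = 2.
Since L = 2 > 1, the root test implies divergence.

diverges


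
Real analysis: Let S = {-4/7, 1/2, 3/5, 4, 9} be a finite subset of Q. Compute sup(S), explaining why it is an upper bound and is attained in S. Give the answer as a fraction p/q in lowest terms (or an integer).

S is finite, so sup(S) = max(S).
Sorted decreasing:
9, 4, 3/5, 1/2, -4/7
The extremum is 9.
For every x in S, x <= 9. And 9 is in S, so it is attained.
Therefore sup(S) = 9.

9


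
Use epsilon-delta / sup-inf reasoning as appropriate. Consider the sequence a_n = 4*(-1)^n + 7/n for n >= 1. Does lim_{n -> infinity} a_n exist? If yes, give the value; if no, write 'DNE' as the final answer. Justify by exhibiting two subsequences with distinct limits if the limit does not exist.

Examine the behaviour of a_n along subsequences.
a_{2k} = 4 + 7/(2k) -> 4. a_{2k+1} = -4 + 7/(2k+1) -> -4.
Since these two subsequential limits are 4 and -4, distinct, the full sequence cannot converge (a convergent sequence has all subsequences tending to the same limit). So lim a_n does not exist.

DNE


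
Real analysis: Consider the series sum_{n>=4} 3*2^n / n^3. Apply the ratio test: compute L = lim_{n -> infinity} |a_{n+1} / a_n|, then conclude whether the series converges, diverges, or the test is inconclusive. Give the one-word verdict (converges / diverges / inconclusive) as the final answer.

Let a_n denote the general term. Form the ratio a_{n+1}/a_n and simplify:
a_{n+1}/a_n = 2*n^3/(n + 1)^3
Take the limit as n -> infinity: L = 2.
Since L = 2 > 1 (or L = infinity), the ratio test implies the series diverges.

diverges


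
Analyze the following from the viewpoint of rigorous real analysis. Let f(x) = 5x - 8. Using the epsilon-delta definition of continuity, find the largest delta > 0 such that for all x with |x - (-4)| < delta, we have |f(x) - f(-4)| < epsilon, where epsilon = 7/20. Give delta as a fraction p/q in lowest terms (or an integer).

We compute f(-4) = 5*(-4) - 8 = -28.
|f(x) - f(-4)| = |5x - 8 - (-28)| = |5(x - (-4))| = 5|x - (-4)|.
We need 5|x - (-4)| < 7/20, i.e. |x - (-4)| < 7/20 / 5 = 7/100.
So any delta <= 7/100 works. Conversely, if delta > 7/100, then x = -4 + 7/100 satisfies |x - (-4)| = 7/100 < delta but |f(x) - f(-4)| = 5 * 7/100 = 7/20, which is not < 7/20; so no larger delta works.
Hence the largest such delta is 7/100.

7/100


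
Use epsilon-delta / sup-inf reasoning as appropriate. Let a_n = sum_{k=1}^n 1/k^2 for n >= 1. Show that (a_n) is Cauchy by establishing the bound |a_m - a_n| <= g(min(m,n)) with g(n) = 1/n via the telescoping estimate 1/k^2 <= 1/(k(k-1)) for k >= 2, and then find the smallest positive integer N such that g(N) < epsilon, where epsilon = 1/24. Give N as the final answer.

For m > n >= 1: |a_m - a_n| = sum_{k=n+1}^m 1/k^2.
Use 1/k^2 <= 1/(k(k-1)) = 1/(k-1) - 1/k for k >= 2:
sum_{k=n+1}^m 1/k^2 <= sum_{k=n+1}^m (1/(k-1) - 1/k) = 1/n - 1/m <= 1/n.
By symmetry the same bound holds with n,m swapped, so |a_m - a_n| <= 1/min(m,n) = g(min(m,n)). Since g(n) -> 0, (a_n) is Cauchy.
Now solve g(N) < 1/24: 1/N < 1/24 <=> N > 1/(1/24) = 24.
The smallest integer strictly greater than 24 is N = 25.
Check: g(25) = 1/25 < 1/24; g(24) = 1/24 >= 1/24. So N = 25.

25


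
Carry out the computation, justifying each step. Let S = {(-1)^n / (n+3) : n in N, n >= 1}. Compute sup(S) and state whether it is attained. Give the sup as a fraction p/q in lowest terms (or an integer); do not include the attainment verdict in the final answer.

Analysis:
- Values: -1/4, 1/5, -1/6, 1/7, -1/8, ...
- Positive terms (even n): 1/(2+3), 1/(4+3), ... decreasing -> max = 1/5 (n=2).
- Negative terms (odd n): -1/(1+3), -1/(3+3), ... increasing -> min = -1/4 (n=1).
- So sup = 1/5 (attained at n=2); inf = -1/4 (attained at n=1).
Conclusion: sup(S) = 1/5, attained in S.

1/5


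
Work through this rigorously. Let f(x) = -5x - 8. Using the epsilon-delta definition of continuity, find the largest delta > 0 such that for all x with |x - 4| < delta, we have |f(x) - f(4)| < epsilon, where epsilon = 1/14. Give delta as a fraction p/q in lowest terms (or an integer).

We compute f(4) = -5*(4) - 8 = -28.
|f(x) - f(4)| = |-5x - 8 - (-28)| = |-5(x - 4)| = 5|x - 4|.
We need 5|x - 4| < 1/14, i.e. |x - 4| < 1/14 / 5 = 1/70.
So any delta <= 1/70 works. Conversely, if delta > 1/70, then x = 4 + 1/70 satisfies |x - 4| = 1/70 < delta but |f(x) - f(4)| = 5 * 1/70 = 1/14, which is not < 1/14; so no larger delta works.
Hence the largest such delta is 1/70.

1/70


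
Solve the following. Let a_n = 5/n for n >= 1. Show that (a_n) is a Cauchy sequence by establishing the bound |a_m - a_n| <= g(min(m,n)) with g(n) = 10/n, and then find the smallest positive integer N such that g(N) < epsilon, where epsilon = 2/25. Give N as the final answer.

For any m, n >= 1, by the triangle inequality:
|a_m - a_n| = |5/m - 5/n| <= 5*1/m + 5*1/n <= 10/min(m,n).
So g(n) = 10/n bounds the Cauchy difference. Since g(n) -> 0, (a_n) is Cauchy.
Now solve g(N) < 2/25: 10/N < 2/25 <=> N > 10 / (2/25) = 125.
The smallest integer strictly greater than 125 is N = 126.
Check: g(126) = 10/126 = 5/63 < 2/25; g(125) = 2/25 >= 2/25. So N = 126.

126


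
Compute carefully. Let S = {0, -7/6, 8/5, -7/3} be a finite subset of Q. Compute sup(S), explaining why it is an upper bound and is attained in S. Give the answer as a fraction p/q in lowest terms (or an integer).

S is finite, so sup(S) = max(S).
Sorted decreasing:
8/5, 0, -7/6, -7/3
The extremum is 8/5.
For every x in S, x <= 8/5. And 8/5 is in S, so it is attained.
Therefore sup(S) = 8/5.

8/5


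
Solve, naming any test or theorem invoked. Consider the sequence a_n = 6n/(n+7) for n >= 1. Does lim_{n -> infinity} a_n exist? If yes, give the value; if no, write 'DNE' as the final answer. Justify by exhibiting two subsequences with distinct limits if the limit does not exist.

Examine the behaviour of a_n along subsequences.
Even-n subsequence a_{2k} = 6(2k)/(2k+7) -> 6. Odd-n subsequence a_{2k+1} = 6(2k+1)/(2k+8) -> 6. Both tend to 6, which suggests the limit is 6; verify directly.
|a_n - 6| = |6n - 6(n+7)| / (n+7) = 42/(n+7) < 42/n for every n >= 1.
Given epsilon > 0, choose a positive integer N > 42/epsilon. Then for all n >= N, |a_n - 6| < 42/n <= 42/N < epsilon.
So by the definition of the limit, lim a_n exists and equals 6.

6


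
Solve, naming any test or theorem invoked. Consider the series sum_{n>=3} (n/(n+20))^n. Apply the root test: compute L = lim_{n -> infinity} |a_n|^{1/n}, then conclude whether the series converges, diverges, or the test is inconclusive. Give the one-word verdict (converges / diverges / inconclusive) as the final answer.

Let a_n denote the general term. Form |a_n|^(1/n) and simplify:
|a_n|^(1/n) = n/(n + 20)
Take the limit as n -> infinity: L = 1.
Since L = 1, the root test is inconclusive. (In fact a_n = (n/(n+20))^n -> e^(-20) != 0, so the nth-term test shows divergence; but the root test itself gives no conclusion.)

inconclusive


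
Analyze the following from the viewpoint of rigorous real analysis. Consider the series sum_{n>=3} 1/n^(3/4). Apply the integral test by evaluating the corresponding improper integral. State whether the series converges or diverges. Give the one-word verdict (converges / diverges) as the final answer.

Let f(x) = x^(-3/4). Then f is positive, continuous, and decreasing on [3, infinity), so the integral test applies.
Compute the improper integral int_{3}^infinity f(x) dx:
  antiderivative F(x) = 4*x^(1/4).
  As x -> infinity, F(x) -> infinity (since p = 3/4 < 1).
  So the integral diverges. By the integral test, the series diverges.

diverges


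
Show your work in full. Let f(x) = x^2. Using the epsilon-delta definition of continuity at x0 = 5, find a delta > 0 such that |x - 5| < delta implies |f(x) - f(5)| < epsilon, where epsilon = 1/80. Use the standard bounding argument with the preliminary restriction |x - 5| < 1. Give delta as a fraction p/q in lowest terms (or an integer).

Factor: |x^2 - (5)^2| = |x - 5| * |x + 5|.
Impose |x - 5| < 1 first. Then |x + 5| = |(x - 5) + 2*(5)| <= |x - 5| + 2*|5| < 1 + 10 = 11.
So |x^2 - (5)^2| < delta * 11.
We need delta * 11 <= 1/80, i.e. delta <= 1/80/11 = 1/880.
Since 1/880 < 1, this is tighter than 1; take delta = 1/880.
So delta = 1/880 works.

1/880


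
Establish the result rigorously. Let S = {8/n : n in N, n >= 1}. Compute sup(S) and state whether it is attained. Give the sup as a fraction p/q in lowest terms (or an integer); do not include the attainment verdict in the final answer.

Analysis:
- Values: 8, 4, 8/3, 2, ... strictly decreasing.
- The maximum is 8 (n=1); sup = 8 (attained).
- The set is bounded below by 0; 8/n -> 0 so 0 is the greatest lower bound.
- 0 is not in the set, so inf = 0 is not attained.
Conclusion: sup(S) = 8, attained in S.

8


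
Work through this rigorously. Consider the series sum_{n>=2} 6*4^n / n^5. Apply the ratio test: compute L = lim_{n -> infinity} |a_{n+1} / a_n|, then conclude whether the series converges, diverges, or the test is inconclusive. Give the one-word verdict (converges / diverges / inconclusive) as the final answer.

Let a_n denote the general term. Form the ratio a_{n+1}/a_n and simplify:
a_{n+1}/a_n = 4*n^5/(n + 1)^5
Take the limit as n -> infinity: L = 4.
Since L = 4 > 1 (or L = infinity), the ratio test implies the series diverges.

diverges


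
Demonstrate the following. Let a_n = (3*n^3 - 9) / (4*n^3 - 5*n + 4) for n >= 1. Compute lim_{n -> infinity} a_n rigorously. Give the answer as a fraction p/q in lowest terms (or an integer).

Divide numerator and denominator by n^3, the highest power:
numerator / n^3 = 3 - 9/n^3
denominator / n^3 = 4 - 5/n^2 + 4/n^3
As n -> infinity, all terms of the form c/n^k (k >= 1) tend to 0.
So numerator / n^3 -> 3 and denominator / n^3 -> 4.
Therefore lim a_n = 3/4.

3/4


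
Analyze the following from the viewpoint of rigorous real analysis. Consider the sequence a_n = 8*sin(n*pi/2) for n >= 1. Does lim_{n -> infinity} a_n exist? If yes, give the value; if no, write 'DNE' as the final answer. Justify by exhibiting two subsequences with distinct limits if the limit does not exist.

Examine the behaviour of a_n along subsequences.
a_{4k+1} = 8*sin(pi/2 + 2k*pi) = 8 -> 8. a_{4k+3} = 8*sin(3pi/2 + 2k*pi) = -8 -> -8.
Since these two subsequential limits are 8 and -8, distinct, the full sequence cannot converge (a convergent sequence has all subsequences tending to the same limit). So lim a_n does not exist.

DNE


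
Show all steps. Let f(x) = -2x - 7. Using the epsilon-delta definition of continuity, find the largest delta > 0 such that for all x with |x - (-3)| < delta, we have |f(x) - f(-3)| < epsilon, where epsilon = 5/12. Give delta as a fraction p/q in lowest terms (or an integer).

We compute f(-3) = -2*(-3) - 7 = -1.
|f(x) - f(-3)| = |-2x - 7 - (-1)| = |-2(x - (-3))| = 2|x - (-3)|.
We need 2|x - (-3)| < 5/12, i.e. |x - (-3)| < 5/12 / 2 = 5/24.
So any delta <= 5/24 works. Conversely, if delta > 5/24, then x = -3 + 5/24 satisfies |x - (-3)| = 5/24 < delta but |f(x) - f(-3)| = 2 * 5/24 = 5/12, which is not < 5/12; so no larger delta works.
Hence the largest such delta is 5/24.

5/24


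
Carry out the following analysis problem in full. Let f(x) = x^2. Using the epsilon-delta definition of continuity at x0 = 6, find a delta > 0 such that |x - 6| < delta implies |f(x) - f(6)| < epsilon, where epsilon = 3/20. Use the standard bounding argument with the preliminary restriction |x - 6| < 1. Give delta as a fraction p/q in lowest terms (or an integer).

Factor: |x^2 - (6)^2| = |x - 6| * |x + 6|.
Impose |x - 6| < 1 first. Then |x + 6| = |(x - 6) + 2*(6)| <= |x - 6| + 2*|6| < 1 + 12 = 13.
So |x^2 - (6)^2| < delta * 13.
We need delta * 13 <= 3/20, i.e. delta <= 3/20/13 = 3/260.
Since 3/260 < 1, this is tighter than 1; take delta = 3/260.
So delta = 3/260 works.

3/260


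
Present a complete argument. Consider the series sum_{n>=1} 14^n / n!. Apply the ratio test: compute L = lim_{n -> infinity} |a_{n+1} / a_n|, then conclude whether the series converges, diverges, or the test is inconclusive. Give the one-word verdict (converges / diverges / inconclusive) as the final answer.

Let a_n denote the general term. Form the ratio a_{n+1}/a_n and simplify:
a_{n+1}/a_n = 14/(n + 1)
Take the limit as n -> infinity: L = 0.
Since L = 0 < 1, the ratio test implies the series converges.

converges


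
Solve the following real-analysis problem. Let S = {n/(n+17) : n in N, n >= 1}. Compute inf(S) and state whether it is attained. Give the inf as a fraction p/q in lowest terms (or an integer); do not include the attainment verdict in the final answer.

Analysis:
- Values: 1/18, 2/19, 3/20, 4/21, ... strictly increasing.
- Minimum is 1/18 (n=1); inf = 1/18 (attained).
- n/(n+17) = 1 - 17/(n+17) -> 1 from below as n -> infinity, and never equals 1.
- So sup = 1 (not attained).
Conclusion: inf(S) = 1/18, attained in S.

1/18


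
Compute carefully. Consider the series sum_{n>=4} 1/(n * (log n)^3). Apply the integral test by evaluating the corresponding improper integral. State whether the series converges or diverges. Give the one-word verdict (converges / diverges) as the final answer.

Let f(x) = 1/(x*log(x)^3). Then f is positive, continuous, and decreasing on [4, infinity), so the integral test applies.
Compute the improper integral int_{4}^infinity f(x) dx:
  antiderivative F(x) = -1/(2*log(x)^2).
  F(x) -> 0 as x -> infinity.  int = 0 - F(4) = 1/(2*log(4)^2) < infinity. By the integral test, the series converges.

converges


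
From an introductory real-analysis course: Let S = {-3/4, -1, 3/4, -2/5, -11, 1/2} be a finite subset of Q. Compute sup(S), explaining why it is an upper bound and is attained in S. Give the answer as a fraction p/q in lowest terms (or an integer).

S is finite, so sup(S) = max(S).
Sorted decreasing:
3/4, 1/2, -2/5, -3/4, -1, -11
The extremum is 3/4.
For every x in S, x <= 3/4. And 3/4 is in S, so it is attained.
Therefore sup(S) = 3/4.

3/4


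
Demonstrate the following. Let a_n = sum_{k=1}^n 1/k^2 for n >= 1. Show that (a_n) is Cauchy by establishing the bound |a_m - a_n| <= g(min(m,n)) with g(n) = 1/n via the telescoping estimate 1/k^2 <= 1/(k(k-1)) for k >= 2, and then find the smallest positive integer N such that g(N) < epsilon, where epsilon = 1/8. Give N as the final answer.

For m > n >= 1: |a_m - a_n| = sum_{k=n+1}^m 1/k^2.
Use 1/k^2 <= 1/(k(k-1)) = 1/(k-1) - 1/k for k >= 2:
sum_{k=n+1}^m 1/k^2 <= sum_{k=n+1}^m (1/(k-1) - 1/k) = 1/n - 1/m <= 1/n.
By symmetry the same bound holds with n,m swapped, so |a_m - a_n| <= 1/min(m,n) = g(min(m,n)). Since g(n) -> 0, (a_n) is Cauchy.
Now solve g(N) < 1/8: 1/N < 1/8 <=> N > 1/(1/8) = 8.
The smallest integer strictly greater than 8 is N = 9.
Check: g(9) = 1/9 < 1/8; g(8) = 1/8 >= 1/8. So N = 9.

9


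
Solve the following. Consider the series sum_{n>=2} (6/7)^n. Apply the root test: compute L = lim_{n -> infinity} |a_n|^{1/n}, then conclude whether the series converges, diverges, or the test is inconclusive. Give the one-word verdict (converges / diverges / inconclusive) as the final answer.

Let a_n denote the general term. Form |a_n|^(1/n) and simplify:
|a_n|^(1/n) = 6/7
Take the limit as n -> infinity: L = 6/7.
Since L = 6/7 < 1, the root test implies convergence.

converges
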